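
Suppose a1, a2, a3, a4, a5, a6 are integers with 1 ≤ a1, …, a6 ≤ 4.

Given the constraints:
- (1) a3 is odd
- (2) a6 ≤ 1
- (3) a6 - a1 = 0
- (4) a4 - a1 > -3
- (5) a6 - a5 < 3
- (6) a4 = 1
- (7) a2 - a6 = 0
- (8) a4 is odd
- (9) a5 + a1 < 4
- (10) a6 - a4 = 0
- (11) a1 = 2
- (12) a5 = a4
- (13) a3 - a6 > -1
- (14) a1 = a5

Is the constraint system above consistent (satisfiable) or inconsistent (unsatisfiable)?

Unsatisfiable

Constraint 11 fixes a1 = 2 and constraint 6 fixes a4 = 1. Constraints 12 and 14 give a1 = a5 = a4, so a1 = a4. But 2 ≠ 1 — contradiction.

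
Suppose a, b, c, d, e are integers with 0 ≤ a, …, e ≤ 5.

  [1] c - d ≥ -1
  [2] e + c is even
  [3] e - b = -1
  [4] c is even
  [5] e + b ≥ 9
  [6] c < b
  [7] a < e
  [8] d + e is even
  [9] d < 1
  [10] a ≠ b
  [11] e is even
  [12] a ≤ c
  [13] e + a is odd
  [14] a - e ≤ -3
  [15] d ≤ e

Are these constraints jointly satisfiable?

Satisfiable

Try a = 1, b = 5, c = 2, d = 0, e = 4.
Check constraint 1: c - d = 2; constraint 3: e - b = -1; constraint 5: e + b = 9. The remaining constraints are straightforward to verify.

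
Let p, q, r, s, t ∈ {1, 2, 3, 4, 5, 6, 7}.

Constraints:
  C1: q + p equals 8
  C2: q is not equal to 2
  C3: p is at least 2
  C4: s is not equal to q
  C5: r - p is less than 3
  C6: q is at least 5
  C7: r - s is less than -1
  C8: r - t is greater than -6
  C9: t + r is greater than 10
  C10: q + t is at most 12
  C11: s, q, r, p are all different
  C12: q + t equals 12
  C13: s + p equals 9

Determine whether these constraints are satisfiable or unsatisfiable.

Satisfiable

Take p = 3, q = 5, r = 4, s = 6, t = 7. Then constraint 1: q + p = 8; constraint 5: r - p = 1; constraint 7: r - s = -2, and every other listed constraint is also met.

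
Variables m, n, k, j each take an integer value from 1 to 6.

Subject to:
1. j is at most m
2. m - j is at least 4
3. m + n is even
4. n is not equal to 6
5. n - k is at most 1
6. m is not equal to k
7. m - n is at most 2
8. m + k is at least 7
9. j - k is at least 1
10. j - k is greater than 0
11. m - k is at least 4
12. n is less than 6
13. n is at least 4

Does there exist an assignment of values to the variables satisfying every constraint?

Unsatisfiable

Constraints 2, 5, 7, and 9 give k − n ≥ -1, n − m ≥ -2, m − j ≥ 4, j − k ≥ 1.
Adding all 4 inequalities: the left sides telescope to 0, and the right sides sum to (-1) + (-2) + 4 + 1 = 2. So 0 ≥ 2, which is false.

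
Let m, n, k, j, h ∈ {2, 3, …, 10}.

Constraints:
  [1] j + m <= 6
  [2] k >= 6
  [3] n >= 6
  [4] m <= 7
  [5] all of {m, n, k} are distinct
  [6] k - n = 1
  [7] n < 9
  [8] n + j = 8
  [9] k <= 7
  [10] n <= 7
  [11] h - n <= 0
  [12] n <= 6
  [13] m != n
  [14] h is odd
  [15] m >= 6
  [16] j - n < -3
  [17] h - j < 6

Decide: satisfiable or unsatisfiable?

Unsatisfiable

Constraints 2, 3, 4, 9, 10, and 15 confine each of m, n, k to the 2 values {6, 7}.
Constraint 5 requires all 3 of them to be distinct, but only 2 values are available — impossible by the pigeonhole principle.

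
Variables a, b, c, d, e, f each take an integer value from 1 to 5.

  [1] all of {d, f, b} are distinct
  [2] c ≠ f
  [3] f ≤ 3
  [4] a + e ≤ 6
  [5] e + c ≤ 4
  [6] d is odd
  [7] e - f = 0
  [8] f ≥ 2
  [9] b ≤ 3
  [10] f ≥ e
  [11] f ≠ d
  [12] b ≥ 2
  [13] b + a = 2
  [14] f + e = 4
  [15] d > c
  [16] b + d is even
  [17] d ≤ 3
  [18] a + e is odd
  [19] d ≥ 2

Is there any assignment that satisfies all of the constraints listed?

Constraints 3, 8, 9, 12, 17, and 19 confine each of d, f, b to the 2 values {2, 3}.
Constraint 1 requires all 3 of them to be distinct, but only 2 values are available — impossible by the pigeonhole principle.

Unsatisfiable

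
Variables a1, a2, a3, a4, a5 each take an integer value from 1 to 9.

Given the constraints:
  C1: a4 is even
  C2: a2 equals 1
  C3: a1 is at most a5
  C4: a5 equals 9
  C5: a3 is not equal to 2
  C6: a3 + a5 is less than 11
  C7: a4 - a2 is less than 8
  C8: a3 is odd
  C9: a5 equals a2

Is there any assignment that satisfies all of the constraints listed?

Constraint 4 fixes a5 = 9 and constraint 2 fixes a2 = 1, but constraint 9 requires a5 = a2. Since 9 ≠ 1, contradiction.

Unsatisfiable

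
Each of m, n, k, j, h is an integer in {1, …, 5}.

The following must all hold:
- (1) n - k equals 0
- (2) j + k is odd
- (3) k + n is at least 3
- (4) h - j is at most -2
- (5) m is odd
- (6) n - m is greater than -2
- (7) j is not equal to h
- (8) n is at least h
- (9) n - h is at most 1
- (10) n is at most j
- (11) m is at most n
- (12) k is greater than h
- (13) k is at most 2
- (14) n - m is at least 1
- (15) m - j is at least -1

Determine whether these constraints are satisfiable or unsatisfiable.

Unsatisfiable

Constraints 4, 9, 14, and 15 give n − m ≥ 1, m − j ≥ -1, j − h ≥ 2, h − n ≥ -1.
Adding all 4 inequalities: the left sides telescope to 0, and the right sides sum to 1 + (-1) + 2 + (-1) = 1. So 0 ≥ 1, which is false.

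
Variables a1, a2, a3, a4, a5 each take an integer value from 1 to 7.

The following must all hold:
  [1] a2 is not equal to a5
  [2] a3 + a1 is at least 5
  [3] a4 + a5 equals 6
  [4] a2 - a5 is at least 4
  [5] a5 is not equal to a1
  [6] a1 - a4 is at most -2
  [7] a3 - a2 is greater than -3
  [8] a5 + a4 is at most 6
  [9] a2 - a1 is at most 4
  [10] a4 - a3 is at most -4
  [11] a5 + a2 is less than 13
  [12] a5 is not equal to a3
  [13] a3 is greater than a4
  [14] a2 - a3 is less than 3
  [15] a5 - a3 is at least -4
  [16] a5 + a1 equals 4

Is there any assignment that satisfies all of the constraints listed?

Unsatisfiable

Constraints 4, 6, 9, 10, and 15 give a3 − a4 ≥ 4, a4 − a1 ≥ 2, a1 − a2 ≥ -4, a2 − a5 ≥ 4, a5 − a3 ≥ -4.
Adding all 5 inequalities: the left sides telescope to 0, and the right sides sum to 4 + 2 + (-4) + 4 + (-4) = 2. So 0 ≥ 2, which is false.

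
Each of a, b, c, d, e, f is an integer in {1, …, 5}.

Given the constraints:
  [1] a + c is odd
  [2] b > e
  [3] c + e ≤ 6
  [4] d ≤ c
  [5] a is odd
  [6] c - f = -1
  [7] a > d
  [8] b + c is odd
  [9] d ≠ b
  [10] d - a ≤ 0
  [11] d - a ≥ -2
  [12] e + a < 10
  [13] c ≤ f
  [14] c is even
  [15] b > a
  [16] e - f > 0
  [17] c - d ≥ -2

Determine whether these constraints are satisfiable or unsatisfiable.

Satisfiable

Try a = 3, b = 5, c = 2, d = 2, e = 4, f = 3.
Check constraint 3: c + e = 6; constraint 6: c - f = -1; constraint 10: d - a = -1. The remaining constraints are straightforward to verify.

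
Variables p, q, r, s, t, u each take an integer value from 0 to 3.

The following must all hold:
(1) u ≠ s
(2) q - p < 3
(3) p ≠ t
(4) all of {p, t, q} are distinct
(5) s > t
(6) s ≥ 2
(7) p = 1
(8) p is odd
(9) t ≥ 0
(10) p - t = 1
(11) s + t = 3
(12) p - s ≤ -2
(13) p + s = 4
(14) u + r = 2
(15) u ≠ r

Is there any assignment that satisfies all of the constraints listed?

Satisfiable

Setting (p, q, r, s, t, u) = (1, 2, 0, 3, 0, 2) satisfies everything: constraint 2: q - p = 1; constraint 10: p - t = 1; constraint 11: s + t = 3, and the others follow.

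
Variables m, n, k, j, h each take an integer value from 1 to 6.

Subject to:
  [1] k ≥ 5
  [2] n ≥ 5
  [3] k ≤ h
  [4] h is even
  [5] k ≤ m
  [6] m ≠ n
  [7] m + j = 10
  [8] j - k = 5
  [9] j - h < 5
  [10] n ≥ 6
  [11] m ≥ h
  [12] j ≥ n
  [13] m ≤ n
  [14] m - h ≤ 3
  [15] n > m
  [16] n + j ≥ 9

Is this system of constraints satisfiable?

Unsatisfiable

From constraints 1 and 5: m ≥ k ≥ 5. From constraints 10 and 12: j ≥ n ≥ 6. Hence m + j ≥ 11. But constraint 7 requires m + j = 10, and 10 < 11. Contradiction.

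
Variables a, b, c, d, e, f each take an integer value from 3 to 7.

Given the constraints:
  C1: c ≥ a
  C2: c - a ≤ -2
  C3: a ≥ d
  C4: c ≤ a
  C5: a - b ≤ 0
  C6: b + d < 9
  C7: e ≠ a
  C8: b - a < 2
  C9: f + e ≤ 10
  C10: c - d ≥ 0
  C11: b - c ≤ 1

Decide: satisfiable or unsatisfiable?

Constraints 2, 5, and 11 give b − a ≥ 0, a − c ≥ 2, c − b ≥ -1.
Adding all 3 inequalities: the left sides telescope to 0, and the right sides sum to 0 + 2 + (-1) = 1. So 0 ≥ 1, which is false.

Unsatisfiable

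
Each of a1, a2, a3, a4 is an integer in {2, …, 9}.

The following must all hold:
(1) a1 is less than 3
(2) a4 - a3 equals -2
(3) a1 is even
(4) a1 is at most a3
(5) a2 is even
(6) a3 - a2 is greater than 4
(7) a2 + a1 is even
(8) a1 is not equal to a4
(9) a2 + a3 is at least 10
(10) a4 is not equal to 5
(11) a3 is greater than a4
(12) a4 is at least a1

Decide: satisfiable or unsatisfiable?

Take a1 = 2, a2 = 4, a3 = 9, a4 = 7. Then constraint 2: a4 - a3 = -2; constraint 6: a3 - a2 = 5; constraint 9: a2 + a3 = 13, and every other listed constraint is also met.

Satisfiable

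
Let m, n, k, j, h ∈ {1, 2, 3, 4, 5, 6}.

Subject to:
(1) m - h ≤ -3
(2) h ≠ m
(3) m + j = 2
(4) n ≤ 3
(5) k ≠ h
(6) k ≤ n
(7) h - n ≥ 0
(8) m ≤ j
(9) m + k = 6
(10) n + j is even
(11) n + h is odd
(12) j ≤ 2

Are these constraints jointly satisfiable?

From constraints 8 and 12: m ≤ j ≤ 2. From constraints 4 and 6: k ≤ n ≤ 3. Hence m + k ≤ 5. But constraint 9 requires m + k = 6, and 6 > 5. Contradiction.

Unsatisfiable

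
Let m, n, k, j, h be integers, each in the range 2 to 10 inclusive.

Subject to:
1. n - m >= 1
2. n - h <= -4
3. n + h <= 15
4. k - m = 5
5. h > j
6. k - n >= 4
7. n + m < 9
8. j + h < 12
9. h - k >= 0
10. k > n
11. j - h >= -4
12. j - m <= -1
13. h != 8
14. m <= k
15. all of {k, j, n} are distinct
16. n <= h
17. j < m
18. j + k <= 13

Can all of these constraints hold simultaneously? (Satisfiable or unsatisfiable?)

Constraints 1, 6, 9, 11, and 12 give h − k ≥ 0, k − n ≥ 4, n − m ≥ 1, m − j ≥ 1, j − h ≥ -4.
Adding all 5 inequalities: the left sides telescope to 0, and the right sides sum to 0 + 4 + 1 + 1 + (-4) = 2. So 0 ≥ 2, which is false.

Unsatisfiable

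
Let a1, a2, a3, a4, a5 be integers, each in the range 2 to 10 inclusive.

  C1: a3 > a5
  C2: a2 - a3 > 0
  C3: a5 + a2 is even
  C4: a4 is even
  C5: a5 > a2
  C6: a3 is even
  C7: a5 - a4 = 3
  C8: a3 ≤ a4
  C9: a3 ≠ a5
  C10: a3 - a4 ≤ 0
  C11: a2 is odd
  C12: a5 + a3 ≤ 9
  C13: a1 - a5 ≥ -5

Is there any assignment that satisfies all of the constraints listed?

Unsatisfiable

Constraints 1, 2, and 5 give a5 < a3, a3 < a2, a2 < a5. Chaining: a5 < a3 < a2 < a5, which forces a5 < a5 — impossible.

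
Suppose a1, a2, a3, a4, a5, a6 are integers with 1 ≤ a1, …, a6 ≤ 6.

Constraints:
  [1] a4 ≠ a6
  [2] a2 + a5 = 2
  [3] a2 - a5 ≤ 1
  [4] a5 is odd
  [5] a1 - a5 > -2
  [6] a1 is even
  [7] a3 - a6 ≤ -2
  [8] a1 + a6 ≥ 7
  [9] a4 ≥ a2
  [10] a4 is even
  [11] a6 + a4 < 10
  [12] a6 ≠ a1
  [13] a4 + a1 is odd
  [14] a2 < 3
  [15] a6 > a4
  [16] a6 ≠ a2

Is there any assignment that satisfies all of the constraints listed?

Constraint 10 makes a4 even and constraint 6 makes a1 even, so a4 + a1 must be even. Constraint 13 says a4 + a1 is odd — contradiction.

Unsatisfiable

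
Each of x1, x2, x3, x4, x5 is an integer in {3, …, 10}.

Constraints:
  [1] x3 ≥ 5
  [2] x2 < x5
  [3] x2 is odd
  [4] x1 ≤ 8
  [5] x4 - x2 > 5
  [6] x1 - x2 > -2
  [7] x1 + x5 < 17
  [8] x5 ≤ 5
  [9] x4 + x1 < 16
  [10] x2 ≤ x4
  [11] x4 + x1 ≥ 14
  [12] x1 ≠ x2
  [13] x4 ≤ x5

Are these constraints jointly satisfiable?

Unsatisfiable

From constraints 8 and 13: x4 ≤ x5 ≤ 5. From constraint 4: x1 ≤ 8. Hence x4 + x1 ≤ 13. But constraint 11 requires x4 + x1 ≥ 14, and 14 > 13. Contradiction.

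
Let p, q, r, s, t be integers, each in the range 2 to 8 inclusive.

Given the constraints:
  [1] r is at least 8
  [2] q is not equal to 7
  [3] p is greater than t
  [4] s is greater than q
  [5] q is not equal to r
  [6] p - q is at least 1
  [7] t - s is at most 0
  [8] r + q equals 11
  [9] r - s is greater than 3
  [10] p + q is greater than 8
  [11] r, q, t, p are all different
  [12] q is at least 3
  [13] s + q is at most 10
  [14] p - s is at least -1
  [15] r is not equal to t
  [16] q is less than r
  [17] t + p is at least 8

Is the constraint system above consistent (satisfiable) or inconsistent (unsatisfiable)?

Satisfiable

Take p = 6, q = 3, r = 8, s = 4, t = 2. Then constraint 6: p - q = 3; constraint 7: t - s = -2, and every other listed constraint is also met.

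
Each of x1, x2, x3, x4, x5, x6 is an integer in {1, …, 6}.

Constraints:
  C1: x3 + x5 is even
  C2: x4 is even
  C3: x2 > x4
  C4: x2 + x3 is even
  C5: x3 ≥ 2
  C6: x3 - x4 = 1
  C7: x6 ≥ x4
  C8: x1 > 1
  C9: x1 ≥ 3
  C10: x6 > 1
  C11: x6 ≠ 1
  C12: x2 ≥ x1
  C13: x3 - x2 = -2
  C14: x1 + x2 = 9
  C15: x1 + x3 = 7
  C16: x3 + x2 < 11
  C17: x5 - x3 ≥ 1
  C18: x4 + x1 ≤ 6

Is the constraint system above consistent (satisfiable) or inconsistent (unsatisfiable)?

Try x1 = 4, x2 = 5, x3 = 3, x4 = 2, x5 = 5, x6 = 2.
Check constraint 6: x3 - x4 = 1; constraint 13: x3 - x2 = -2; constraint 14: x1 + x2 = 9. The remaining constraints are straightforward to verify.

Satisfiable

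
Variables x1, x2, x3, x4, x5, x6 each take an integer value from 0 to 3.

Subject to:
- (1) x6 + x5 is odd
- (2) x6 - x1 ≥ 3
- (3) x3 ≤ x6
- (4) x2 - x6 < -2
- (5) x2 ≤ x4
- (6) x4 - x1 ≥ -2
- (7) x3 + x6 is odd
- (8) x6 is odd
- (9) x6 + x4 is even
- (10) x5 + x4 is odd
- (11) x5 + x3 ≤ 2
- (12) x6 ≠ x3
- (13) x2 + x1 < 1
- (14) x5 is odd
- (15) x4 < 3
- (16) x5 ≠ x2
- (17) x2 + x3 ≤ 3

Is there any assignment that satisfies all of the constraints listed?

Unsatisfiable

Constraint 8 makes x6 odd and constraint 14 makes x5 odd, so x6 + x5 must be even. Constraint 1 says x6 + x5 is odd — contradiction.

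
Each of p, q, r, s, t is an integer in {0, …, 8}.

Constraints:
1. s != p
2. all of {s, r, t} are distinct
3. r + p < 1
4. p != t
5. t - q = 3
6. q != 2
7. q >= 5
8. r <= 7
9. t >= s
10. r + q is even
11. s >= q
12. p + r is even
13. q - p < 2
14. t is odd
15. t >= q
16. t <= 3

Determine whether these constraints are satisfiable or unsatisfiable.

From constraints 7 and 11: s ≥ q and q ≥ 5, so s ≥ 5. From constraints 9 and 16: s ≤ t and t ≤ 3, so s ≤ 3. But 3 < 5, so no value of s works.

Unsatisfiable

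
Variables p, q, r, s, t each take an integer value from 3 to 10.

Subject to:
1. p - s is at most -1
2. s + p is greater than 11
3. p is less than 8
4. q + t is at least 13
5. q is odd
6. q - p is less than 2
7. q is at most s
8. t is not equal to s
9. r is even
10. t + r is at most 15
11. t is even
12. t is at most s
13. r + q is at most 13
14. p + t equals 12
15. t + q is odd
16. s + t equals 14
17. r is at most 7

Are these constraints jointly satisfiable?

Satisfiable

One satisfying assignment is p = 6, q = 7, r = 6, s = 8, t = 6.
For the less obvious constraints — constraint 1: p - s = -2; constraint 2: s + p = 14 — and the others hold by inspection.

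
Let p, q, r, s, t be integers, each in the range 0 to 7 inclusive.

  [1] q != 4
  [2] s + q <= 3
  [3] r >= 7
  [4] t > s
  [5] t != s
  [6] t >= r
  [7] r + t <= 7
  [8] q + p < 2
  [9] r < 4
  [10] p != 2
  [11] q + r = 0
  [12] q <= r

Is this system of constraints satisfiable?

From constraint 3: r ≥ 7. From constraint 9: r ≤ 3. But 3 < 7, so no value of r works.

Unsatisfiable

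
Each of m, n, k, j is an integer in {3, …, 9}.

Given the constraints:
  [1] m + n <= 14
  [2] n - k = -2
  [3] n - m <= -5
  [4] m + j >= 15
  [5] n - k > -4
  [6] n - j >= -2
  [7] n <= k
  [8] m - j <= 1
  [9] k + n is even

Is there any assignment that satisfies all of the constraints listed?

Constraints 3, 6, and 8 give j − m ≥ -1, m − n ≥ 5, n − j ≥ -2.
Adding all 3 inequalities: the left sides telescope to 0, and the right sides sum to (-1) + 5 + (-2) = 2. So 0 ≥ 2, which is false.

Unsatisfiable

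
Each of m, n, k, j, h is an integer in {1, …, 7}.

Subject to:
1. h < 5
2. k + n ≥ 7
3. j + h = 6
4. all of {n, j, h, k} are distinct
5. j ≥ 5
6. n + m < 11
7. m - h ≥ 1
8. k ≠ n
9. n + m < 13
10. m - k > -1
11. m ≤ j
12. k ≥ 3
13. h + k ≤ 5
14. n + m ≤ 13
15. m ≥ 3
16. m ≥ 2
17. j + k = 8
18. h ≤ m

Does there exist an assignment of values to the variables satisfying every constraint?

One satisfying assignment is m = 4, n = 6, k = 3, j = 5, h = 1.
For the less obvious constraints — constraint 2: k + n = 9; constraint 3: j + h = 6; constraint 6: n + m = 10 — and the others hold by inspection.

Satisfiable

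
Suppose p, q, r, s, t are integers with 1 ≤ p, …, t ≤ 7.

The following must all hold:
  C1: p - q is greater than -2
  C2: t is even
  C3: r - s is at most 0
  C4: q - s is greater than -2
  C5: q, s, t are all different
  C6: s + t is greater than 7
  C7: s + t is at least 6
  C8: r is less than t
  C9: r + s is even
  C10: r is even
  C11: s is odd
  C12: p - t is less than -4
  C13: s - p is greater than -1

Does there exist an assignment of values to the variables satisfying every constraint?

Constraint 10 makes r even and constraint 11 makes s odd, so r + s must be odd. Constraint 9 says r + s is even — contradiction.

Unsatisfiable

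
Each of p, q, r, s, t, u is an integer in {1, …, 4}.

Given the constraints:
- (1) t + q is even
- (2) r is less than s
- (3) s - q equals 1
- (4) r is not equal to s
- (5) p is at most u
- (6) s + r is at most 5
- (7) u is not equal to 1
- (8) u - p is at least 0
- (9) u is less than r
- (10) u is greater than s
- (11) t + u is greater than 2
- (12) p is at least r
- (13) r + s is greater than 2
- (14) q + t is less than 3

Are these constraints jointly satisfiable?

Constraints 2, 9, and 10 give u < r, r < s, s < u. Chaining: u < r < s < u, which forces u < u — impossible.

Unsatisfiable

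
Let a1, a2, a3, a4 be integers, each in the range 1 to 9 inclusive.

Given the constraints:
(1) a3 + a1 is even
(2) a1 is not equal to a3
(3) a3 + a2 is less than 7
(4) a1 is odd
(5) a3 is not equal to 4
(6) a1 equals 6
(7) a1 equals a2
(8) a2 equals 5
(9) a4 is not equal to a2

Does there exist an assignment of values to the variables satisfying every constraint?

Unsatisfiable

Constraint 6 fixes a1 = 6 and constraint 8 fixes a2 = 5, but constraint 7 requires a1 = a2. Since 6 ≠ 5, contradiction.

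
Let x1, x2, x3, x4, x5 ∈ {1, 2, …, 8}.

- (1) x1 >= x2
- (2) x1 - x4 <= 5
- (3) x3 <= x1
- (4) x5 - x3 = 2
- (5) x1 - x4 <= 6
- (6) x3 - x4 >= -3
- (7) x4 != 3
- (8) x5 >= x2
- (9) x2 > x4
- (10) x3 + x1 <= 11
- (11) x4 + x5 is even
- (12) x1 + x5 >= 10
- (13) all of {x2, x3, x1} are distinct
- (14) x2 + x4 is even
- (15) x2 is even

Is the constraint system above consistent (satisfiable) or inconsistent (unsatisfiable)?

Satisfiable

One satisfying assignment is x1 = 6, x2 = 4, x3 = 2, x4 = 2, x5 = 4.
For the less obvious constraints — constraint 2: x1 - x4 = 4; constraint 4: x5 - x3 = 2 — and the others hold by inspection.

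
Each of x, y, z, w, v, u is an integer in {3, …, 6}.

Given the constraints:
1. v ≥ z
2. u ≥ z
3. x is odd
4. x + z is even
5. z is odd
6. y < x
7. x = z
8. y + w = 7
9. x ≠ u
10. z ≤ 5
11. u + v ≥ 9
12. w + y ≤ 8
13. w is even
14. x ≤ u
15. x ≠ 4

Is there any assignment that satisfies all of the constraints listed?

Satisfiable

Take x = 5, y = 3, z = 5, w = 4, v = 6, u = 6. Then constraint 8: y + w = 7; constraint 11: u + v = 12; constraint 12: w + y = 7, and every other listed constraint is also met.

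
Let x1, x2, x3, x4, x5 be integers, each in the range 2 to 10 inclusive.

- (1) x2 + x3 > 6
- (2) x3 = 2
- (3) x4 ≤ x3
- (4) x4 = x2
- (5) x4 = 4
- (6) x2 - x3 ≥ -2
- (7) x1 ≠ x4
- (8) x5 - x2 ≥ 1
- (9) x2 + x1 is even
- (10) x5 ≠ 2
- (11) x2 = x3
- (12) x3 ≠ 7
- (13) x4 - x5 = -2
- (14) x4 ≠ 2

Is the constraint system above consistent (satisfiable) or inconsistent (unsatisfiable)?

Constraint 5 fixes x4 = 4 and constraint 2 fixes x3 = 2. Constraints 4 and 11 give x4 = x2 = x3, so x4 = x3. But 4 ≠ 2 — contradiction.

Unsatisfiable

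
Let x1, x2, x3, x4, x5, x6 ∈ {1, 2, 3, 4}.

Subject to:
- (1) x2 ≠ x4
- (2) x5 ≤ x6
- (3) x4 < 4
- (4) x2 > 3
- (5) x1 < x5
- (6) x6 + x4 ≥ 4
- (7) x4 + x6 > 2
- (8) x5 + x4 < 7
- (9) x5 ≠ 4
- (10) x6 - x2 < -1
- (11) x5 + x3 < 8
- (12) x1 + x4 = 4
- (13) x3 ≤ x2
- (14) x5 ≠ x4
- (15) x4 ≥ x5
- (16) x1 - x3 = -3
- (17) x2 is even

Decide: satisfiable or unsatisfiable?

Setting (x1, x2, x3, x4, x5, x6) = (1, 4, 4, 3, 2, 2) satisfies everything: constraint 6: x6 + x4 = 5; constraint 7: x4 + x6 = 5, and the others follow.

Satisfiable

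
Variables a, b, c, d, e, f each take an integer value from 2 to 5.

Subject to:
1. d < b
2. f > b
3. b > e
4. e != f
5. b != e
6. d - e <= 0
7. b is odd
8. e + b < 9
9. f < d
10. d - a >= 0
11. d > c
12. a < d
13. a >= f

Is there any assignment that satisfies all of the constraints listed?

Constraints 2, 3, 6, 12, and 13 give e < b, b < f, f ≤ a, a < d, d ≤ e. Chaining: e < b < f ≤ a < d ≤ e, which forces e < e — impossible.

Unsatisfiable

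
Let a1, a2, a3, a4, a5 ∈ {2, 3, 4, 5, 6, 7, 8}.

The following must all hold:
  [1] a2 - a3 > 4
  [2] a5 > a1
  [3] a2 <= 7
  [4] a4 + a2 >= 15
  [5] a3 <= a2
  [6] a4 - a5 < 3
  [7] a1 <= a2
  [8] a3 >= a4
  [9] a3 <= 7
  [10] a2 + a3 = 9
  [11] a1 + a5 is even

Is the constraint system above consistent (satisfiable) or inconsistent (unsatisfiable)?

Unsatisfiable

From constraints 8 and 9: a4 ≤ a3 ≤ 7. From constraint 3: a2 ≤ 7. Hence a4 + a2 ≤ 14. But constraint 4 requires a4 + a2 ≥ 15, and 15 > 14. Contradiction.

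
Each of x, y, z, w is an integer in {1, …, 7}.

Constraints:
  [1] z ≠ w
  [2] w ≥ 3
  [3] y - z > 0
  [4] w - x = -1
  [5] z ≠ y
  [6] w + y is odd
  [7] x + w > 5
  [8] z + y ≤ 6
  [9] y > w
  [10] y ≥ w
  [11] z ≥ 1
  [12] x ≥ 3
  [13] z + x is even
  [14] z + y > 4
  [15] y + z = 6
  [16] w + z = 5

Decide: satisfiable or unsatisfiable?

Satisfiable

Setting (x, y, z, w) = (4, 4, 2, 3) satisfies everything: constraint 3: y - z = 2; constraint 4: w - x = -1; constraint 7: x + w = 7, and the others follow.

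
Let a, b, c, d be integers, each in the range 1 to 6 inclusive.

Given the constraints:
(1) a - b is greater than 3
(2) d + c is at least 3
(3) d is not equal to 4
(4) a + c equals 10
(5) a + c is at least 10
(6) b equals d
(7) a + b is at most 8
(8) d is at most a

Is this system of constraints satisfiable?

Try a = 6, b = 2, c = 4, d = 2.
Check constraint 1: a - b = 4; constraint 2: d + c = 6. The remaining constraints are straightforward to verify.

Satisfiable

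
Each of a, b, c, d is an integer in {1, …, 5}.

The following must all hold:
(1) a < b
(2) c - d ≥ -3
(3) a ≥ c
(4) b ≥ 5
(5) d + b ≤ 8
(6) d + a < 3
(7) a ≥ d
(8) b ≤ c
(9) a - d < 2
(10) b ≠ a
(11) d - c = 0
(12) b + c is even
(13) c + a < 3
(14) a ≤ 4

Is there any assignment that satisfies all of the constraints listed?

Unsatisfiable

From constraints 4 and 8: c ≥ b and b ≥ 5, so c ≥ 5. From constraints 3 and 14: c ≤ a and a ≤ 4, so c ≤ 4. But 4 < 5, so no value of c works.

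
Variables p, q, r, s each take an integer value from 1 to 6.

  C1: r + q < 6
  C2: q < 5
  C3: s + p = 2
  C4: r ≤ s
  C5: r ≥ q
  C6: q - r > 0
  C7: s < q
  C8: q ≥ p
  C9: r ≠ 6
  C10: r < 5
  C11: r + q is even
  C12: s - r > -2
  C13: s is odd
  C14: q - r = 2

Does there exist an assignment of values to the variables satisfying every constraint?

Constraints 4, 5, and 7 give q ≤ r, r ≤ s, s < q. Chaining: q ≤ r ≤ s < q, which forces q < q — impossible.

Unsatisfiable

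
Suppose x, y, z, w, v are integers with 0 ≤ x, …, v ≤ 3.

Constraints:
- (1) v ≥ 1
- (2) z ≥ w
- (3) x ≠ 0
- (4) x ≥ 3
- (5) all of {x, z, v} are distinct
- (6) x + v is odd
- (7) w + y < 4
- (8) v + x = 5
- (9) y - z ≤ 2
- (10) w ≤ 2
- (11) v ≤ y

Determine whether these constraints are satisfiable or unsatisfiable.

Satisfiable

The assignment x = 3, y = 2, z = 1, w = 1, v = 2 works:
  constraint 7 holds since w + y = 3.
  constraint 8 holds since v + x = 5.
  constraint 9 holds since y - z = 1.
The rest check out directly.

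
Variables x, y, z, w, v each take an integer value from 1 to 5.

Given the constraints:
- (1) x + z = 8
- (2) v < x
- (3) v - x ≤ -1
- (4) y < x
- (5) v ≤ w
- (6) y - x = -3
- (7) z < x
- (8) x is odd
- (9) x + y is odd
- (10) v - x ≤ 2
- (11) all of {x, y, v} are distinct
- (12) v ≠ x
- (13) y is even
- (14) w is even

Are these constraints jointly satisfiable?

Try x = 5, y = 2, z = 3, w = 4, v = 4.
Check constraint 1: x + z = 8; constraint 3: v - x = -1; constraint 6: y - x = -3. The remaining constraints are straightforward to verify.

Satisfiable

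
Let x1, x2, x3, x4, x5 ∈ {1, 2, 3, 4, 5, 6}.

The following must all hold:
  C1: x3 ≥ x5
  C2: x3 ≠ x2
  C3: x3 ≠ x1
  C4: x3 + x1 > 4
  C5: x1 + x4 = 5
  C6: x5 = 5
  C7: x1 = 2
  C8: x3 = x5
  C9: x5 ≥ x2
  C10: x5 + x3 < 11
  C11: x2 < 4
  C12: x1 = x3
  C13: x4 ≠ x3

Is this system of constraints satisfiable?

Unsatisfiable

Constraint 7 fixes x1 = 2 and constraint 6 fixes x5 = 5. Constraints 8 and 12 give x1 = x3 = x5, so x1 = x5. But 2 ≠ 5 — contradiction.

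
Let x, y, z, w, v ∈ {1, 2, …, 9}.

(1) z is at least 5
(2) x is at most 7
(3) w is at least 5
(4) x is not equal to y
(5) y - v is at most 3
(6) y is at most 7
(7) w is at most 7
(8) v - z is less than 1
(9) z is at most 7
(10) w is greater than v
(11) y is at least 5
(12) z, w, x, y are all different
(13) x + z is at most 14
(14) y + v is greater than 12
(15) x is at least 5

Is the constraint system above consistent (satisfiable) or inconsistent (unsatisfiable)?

Unsatisfiable

Constraints 1, 2, 3, 6, 7, 9, 11, and 15 confine each of z, w, x, y to the 3 values {5, …, 7}.
Constraint 12 requires all 4 of them to be distinct, but only 3 values are available — impossible by the pigeonhole principle.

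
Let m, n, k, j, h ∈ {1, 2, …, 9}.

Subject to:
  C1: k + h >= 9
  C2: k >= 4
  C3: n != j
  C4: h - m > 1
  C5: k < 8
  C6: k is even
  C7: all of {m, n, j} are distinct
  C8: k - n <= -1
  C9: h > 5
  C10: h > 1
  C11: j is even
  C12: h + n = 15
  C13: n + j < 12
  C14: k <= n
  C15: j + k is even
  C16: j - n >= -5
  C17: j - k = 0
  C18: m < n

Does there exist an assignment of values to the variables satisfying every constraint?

One satisfying assignment is m = 5, n = 7, k = 4, j = 4, h = 8.
For the less obvious constraints — constraint 1: k + h = 12; constraint 4: h - m = 3 — and the others hold by inspection.

Satisfiable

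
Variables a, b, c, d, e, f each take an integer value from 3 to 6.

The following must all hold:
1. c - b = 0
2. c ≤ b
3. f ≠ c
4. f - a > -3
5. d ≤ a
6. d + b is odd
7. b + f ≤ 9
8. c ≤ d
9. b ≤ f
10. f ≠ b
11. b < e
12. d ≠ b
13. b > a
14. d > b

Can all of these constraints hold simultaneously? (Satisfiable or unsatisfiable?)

Unsatisfiable

Constraints 5, 13, and 14 give d ≤ a, a < b, b < d. Chaining: d ≤ a < b < d, which forces d < d — impossible.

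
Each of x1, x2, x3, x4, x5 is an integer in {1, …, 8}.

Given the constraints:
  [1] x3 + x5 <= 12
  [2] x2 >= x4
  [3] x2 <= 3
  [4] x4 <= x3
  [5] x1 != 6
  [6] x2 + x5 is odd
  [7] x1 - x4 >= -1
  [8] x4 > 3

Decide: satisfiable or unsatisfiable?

Unsatisfiable

From constraint 8: x4 ≥ 4. From constraints 2 and 3: x4 ≤ x2 and x2 ≤ 3, so x4 ≤ 3. But 3 < 4, so no value of x4 works.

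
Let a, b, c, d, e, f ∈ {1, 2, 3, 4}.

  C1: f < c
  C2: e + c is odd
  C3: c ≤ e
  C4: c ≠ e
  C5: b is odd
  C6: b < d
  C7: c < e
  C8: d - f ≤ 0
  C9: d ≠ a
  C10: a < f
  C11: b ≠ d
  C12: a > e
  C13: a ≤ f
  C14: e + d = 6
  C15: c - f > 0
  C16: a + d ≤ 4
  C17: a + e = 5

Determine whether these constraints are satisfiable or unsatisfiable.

Constraints 1, 7, 10, and 12 give c < e, e < a, a < f, f < c. Chaining: c < e < a < f < c, which forces c < c — impossible.

Unsatisfiable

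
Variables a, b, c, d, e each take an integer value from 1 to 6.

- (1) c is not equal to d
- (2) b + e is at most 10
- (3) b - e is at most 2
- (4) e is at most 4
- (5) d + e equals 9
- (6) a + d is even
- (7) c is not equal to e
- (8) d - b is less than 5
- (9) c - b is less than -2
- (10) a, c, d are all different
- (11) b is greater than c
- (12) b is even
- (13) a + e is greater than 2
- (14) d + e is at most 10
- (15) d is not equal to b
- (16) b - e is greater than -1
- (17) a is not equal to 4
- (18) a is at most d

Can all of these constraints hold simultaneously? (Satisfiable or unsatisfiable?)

Satisfiable

Setting (a, b, c, d, e) = (2, 4, 1, 6, 3) satisfies everything: constraint 2: b + e = 7; constraint 3: b - e = 1, and the others follow.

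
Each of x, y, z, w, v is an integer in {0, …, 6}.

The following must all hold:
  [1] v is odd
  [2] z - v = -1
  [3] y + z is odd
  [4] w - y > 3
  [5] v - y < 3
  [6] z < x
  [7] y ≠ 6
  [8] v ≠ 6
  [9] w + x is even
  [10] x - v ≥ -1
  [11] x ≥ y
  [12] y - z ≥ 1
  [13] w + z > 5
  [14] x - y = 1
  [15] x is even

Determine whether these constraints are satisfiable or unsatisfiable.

Try x = 2, y = 1, z = 0, w = 6, v = 1.
Check constraint 2: z - v = -1; constraint 4: w - y = 5. The remaining constraints are straightforward to verify.

Satisfiable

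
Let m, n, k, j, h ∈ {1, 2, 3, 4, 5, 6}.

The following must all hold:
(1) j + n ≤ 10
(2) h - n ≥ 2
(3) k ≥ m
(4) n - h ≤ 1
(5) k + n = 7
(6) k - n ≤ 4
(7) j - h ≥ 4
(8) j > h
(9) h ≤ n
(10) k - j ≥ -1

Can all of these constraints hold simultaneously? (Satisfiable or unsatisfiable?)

Constraints 2, 6, 7, and 10 give n − k ≥ -4, k − j ≥ -1, j − h ≥ 4, h − n ≥ 2.
Adding all 4 inequalities: the left sides telescope to 0, and the right sides sum to (-4) + (-1) + 4 + 2 = 1. So 0 ≥ 1, which is false.

Unsatisfiable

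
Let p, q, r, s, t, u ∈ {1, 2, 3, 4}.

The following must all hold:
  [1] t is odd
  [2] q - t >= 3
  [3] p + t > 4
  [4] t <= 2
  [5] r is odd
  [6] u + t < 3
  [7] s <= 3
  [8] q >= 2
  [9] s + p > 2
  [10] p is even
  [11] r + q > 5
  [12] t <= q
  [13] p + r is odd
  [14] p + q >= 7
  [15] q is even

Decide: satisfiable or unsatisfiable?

Satisfiable

Take p = 4, q = 4, r = 3, s = 1, t = 1, u = 1. Then constraint 2: q - t = 3; constraint 3: p + t = 5, and every other listed constraint is also met.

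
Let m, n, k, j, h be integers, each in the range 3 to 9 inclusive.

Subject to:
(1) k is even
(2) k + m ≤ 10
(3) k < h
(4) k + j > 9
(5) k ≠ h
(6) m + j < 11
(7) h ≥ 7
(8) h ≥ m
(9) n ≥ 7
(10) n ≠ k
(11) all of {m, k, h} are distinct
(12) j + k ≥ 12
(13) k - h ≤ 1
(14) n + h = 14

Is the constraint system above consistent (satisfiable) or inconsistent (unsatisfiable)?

Try m = 4, n = 7, k = 6, j = 6, h = 7.
Check constraint 2: k + m = 10; constraint 4: k + j = 12. The remaining constraints are straightforward to verify.

Satisfiable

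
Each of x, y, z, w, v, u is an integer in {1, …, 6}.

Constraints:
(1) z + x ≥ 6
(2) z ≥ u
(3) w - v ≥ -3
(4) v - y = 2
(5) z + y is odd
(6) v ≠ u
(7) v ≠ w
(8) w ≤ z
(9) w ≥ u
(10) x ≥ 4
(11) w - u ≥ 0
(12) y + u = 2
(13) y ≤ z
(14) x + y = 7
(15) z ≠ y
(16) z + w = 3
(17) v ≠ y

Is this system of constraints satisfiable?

Satisfiable

Setting (x, y, z, w, v, u) = (6, 1, 2, 1, 3, 1) satisfies everything: constraint 1: z + x = 8; constraint 3: w - v = -2; constraint 4: v - y = 2, and the others follow.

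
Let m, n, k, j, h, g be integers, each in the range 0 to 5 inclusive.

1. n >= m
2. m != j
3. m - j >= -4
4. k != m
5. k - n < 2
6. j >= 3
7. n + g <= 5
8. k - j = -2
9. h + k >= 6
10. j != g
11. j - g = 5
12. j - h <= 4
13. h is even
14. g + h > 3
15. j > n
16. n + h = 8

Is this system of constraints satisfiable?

Satisfiable

The assignment m = 4, n = 4, k = 3, j = 5, h = 4, g = 0 works:
  constraint 3 holds since m - j = -1.
  constraint 5 holds since k - n = -1.
The rest check out directly.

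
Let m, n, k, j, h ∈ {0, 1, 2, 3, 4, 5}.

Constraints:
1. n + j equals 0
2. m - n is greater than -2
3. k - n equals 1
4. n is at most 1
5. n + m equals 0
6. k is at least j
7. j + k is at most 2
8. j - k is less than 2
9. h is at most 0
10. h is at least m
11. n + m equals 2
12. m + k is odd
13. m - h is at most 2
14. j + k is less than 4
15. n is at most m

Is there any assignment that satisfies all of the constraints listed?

From constraint 4: n ≤ 1. From constraints 9 and 10: m ≤ h ≤ 0. Hence n + m ≤ 1. But constraint 11 requires n + m = 2, and 2 > 1. Contradiction.

Unsatisfiable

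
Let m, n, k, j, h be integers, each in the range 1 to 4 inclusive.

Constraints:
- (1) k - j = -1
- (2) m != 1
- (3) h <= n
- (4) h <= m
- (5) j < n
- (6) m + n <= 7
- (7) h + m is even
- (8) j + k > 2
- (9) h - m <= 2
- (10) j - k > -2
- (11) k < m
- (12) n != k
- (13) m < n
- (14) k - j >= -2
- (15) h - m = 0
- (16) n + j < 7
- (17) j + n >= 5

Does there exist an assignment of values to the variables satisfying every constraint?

Satisfiable

Take m = 3, n = 4, k = 1, j = 2, h = 3. Then constraint 1: k - j = -1; constraint 6: m + n = 7, and every other listed constraint is also met.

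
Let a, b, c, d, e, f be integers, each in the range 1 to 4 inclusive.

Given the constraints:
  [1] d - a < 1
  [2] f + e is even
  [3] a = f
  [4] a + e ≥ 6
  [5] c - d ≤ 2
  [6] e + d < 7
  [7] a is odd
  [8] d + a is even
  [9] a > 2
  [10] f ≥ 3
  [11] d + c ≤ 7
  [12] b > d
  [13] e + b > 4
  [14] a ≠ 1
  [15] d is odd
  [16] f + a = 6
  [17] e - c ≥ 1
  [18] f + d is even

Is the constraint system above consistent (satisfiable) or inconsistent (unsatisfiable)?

Satisfiable

Take a = 3, b = 4, c = 2, d = 3, e = 3, f = 3. Then constraint 1: d - a = 0; constraint 4: a + e = 6, and every other listed constraint is also met.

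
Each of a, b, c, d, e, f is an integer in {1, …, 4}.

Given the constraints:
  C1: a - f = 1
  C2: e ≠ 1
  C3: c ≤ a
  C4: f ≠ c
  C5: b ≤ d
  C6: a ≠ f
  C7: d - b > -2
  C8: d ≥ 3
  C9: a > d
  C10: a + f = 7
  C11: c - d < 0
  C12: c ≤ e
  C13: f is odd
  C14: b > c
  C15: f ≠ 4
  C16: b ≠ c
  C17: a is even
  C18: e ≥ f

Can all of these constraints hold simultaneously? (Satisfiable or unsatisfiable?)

Satisfiable

The assignment a = 4, b = 3, c = 1, d = 3, e = 4, f = 3 works:
  constraint 1 holds since a - f = 1.
  constraint 7 holds since d - b = 0.
The rest check out directly.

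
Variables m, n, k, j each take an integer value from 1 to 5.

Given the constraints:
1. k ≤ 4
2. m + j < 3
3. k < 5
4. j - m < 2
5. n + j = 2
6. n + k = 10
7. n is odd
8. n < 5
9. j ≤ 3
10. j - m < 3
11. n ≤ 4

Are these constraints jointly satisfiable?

Unsatisfiable

From constraint 11: n ≤ 4. From constraint 1: k ≤ 4. Hence n + k ≤ 8. But constraint 6 requires n + k = 10, and 10 > 8. Contradiction.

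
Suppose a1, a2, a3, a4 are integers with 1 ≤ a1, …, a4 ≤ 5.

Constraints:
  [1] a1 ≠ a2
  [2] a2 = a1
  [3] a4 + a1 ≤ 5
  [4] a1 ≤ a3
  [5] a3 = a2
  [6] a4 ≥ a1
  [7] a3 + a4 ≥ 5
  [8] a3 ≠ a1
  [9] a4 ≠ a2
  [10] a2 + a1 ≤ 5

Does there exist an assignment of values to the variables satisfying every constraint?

From constraints 2 and 5, a3 = a2 = a1, so a3 = a1. But constraint 8 says a3 ≠ a1. Contradiction.

Unsatisfiable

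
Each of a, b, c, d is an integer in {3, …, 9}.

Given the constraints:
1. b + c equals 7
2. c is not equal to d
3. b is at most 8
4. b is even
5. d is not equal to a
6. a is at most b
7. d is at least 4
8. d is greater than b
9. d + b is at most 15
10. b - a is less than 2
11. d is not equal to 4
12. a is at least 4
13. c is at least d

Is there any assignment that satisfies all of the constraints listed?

From constraints 6 and 12: b ≥ a ≥ 4. From constraints 7 and 13: c ≥ d ≥ 4. Hence b + c ≥ 8. But constraint 1 requires b + c = 7, and 7 < 8. Contradiction.

Unsatisfiable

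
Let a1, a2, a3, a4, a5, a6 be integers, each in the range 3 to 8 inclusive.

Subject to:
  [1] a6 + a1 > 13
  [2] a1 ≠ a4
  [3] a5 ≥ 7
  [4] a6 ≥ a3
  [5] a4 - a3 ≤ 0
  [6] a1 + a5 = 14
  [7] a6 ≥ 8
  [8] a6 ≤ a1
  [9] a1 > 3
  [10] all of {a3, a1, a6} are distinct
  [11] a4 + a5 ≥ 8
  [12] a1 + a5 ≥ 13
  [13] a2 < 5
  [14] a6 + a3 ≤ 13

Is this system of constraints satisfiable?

Unsatisfiable

From constraints 7 and 8: a1 ≥ a6 ≥ 8. From constraint 3: a5 ≥ 7. Hence a1 + a5 ≥ 15. But constraint 6 requires a1 + a5 = 14, and 14 < 15. Contradiction.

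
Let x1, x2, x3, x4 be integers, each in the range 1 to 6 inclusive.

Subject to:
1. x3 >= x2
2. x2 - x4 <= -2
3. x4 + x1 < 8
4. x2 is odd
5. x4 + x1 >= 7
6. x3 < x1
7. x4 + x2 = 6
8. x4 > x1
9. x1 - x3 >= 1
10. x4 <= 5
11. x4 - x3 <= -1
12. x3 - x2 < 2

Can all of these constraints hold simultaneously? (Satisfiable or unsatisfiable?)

Unsatisfiable

Constraints 6, 8, and 11 give x4 < x3, x3 < x1, x1 < x4. Chaining: x4 < x3 < x1 < x4, which forces x4 < x4 — impossible.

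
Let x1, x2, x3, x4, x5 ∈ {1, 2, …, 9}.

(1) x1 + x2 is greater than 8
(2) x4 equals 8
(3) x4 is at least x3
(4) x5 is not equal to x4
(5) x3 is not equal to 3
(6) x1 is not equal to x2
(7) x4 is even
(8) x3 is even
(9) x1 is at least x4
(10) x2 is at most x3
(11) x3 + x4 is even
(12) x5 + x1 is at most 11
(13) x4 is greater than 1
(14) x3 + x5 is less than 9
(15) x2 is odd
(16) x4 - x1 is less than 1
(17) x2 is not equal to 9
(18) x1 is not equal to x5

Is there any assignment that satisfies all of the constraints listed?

Satisfiable

One satisfying assignment is x1 = 8, x2 = 3, x3 = 4, x4 = 8, x5 = 2.
For the less obvious constraints — constraint 1: x1 + x2 = 11; constraint 12: x5 + x1 = 10; constraint 14: x3 + x5 = 6 — and the others hold by inspection.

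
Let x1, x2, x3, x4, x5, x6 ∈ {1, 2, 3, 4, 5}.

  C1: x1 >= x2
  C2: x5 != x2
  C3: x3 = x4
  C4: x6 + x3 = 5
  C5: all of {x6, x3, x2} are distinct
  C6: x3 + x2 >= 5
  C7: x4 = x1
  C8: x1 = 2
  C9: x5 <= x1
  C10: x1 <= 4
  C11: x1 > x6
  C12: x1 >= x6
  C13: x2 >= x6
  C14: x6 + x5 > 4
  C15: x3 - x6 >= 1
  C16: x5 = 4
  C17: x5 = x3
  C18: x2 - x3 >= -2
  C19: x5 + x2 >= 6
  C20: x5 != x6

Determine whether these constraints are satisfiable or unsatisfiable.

Constraint 16 fixes x5 = 4 and constraint 8 fixes x1 = 2. Constraints 3, 7, and 17 give x5 = x3 = x4 = x1, so x5 = x1. But 4 ≠ 2 — contradiction.

Unsatisfiable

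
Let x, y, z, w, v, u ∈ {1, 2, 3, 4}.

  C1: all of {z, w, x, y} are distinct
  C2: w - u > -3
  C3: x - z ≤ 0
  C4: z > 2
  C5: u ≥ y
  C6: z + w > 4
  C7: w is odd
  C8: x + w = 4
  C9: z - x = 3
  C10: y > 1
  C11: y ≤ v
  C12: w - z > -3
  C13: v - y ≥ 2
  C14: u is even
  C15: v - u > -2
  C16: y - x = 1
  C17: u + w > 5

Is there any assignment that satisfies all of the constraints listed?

Satisfiable

One satisfying assignment is x = 1, y = 2, z = 4, w = 3, v = 4, u = 4.
For the less obvious constraints — constraint 2: w - u = -1; constraint 3: x - z = -3 — and the others hold by inspection.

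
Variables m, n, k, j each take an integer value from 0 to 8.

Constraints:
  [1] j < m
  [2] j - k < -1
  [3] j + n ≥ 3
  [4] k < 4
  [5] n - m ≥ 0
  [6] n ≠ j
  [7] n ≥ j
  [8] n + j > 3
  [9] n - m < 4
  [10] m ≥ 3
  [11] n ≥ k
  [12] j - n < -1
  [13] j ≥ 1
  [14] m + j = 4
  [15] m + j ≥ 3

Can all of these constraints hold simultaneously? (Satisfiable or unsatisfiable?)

Try m = 3, n = 4, k = 3, j = 1.
Check constraint 2: j - k = -2; constraint 3: j + n = 5. The remaining constraints are straightforward to verify.

Satisfiable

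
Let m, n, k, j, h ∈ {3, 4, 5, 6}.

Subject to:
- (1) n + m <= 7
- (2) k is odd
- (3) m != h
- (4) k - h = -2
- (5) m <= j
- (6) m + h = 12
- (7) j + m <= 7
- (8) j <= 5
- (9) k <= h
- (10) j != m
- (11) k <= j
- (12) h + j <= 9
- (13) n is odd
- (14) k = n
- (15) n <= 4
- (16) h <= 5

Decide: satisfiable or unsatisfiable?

From constraints 5 and 8: m ≤ j ≤ 5. From constraint 16: h ≤ 5. Hence m + h ≤ 10. But constraint 6 requires m + h = 12, and 12 > 10. Contradiction.

Unsatisfiable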